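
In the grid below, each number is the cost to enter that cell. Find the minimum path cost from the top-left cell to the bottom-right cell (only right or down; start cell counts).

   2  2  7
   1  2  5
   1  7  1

Cheapest: [0,0] → [1,0] → [1,1] → [1,2] → [2,2]
  2 + 1 + 2 + 5 + 1 = 11
For comparison, the top-then-right route costs 17.

11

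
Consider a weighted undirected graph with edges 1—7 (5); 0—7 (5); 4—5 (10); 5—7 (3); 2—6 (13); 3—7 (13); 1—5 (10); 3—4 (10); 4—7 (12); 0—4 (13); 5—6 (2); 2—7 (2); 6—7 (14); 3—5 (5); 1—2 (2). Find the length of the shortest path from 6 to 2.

7

Some routes from 6 to 2:
6→5→7→1→2: 2 + 3 + 5 + 2 = 12
6→2: 13
6→5→7→2: 2 + 3 + 2 = 7
6→7→2: 14 + 2 = 16
6→5→1→2: 2 + 10 + 2 = 14
Shortest: 7.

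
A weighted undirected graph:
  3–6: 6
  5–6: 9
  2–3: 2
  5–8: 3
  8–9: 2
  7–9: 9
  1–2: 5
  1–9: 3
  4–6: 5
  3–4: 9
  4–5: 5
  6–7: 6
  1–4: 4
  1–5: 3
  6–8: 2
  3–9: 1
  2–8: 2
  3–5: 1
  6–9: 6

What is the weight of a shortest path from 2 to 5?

Comparing a few candidate routes:
2 -> 3 -> 5: 2 + 1 = 3
2 -> 8 -> 9 -> 3 -> 5: 2 + 2 + 1 + 1 = 6
2 -> 8 -> 5: 2 + 3 = 5
Shortest: 3.

3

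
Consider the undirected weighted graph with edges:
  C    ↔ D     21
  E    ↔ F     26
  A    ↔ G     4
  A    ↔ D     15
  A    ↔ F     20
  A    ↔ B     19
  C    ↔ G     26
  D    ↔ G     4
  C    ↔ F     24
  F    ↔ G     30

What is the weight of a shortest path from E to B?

65

Checking several routes:
E - F - G - D - A - B: 26 + 30 + 4 + 15 + 19 = 94
E - F - A - B: 26 + 20 + 19 = 65
E - F - G - A - B: 26 + 30 + 4 + 19 = 79
E - F - C - D - G - A - B: 26 + 24 + 21 + 4 + 4 + 19 = 98
E - F - C - G - A - B: 26 + 24 + 26 + 4 + 19 = 99
E - F - C - D - A - B: 26 + 24 + 21 + 15 + 19 = 105
Shortest: 65.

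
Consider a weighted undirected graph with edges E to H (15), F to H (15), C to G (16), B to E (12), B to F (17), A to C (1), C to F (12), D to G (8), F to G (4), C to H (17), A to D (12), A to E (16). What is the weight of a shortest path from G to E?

33

Some routes from G to E:
G→F→C→A→E: 4 + 12 + 1 + 16 = 33
G→C→H→E: 16 + 17 + 15 = 48
G→F→H→E: 4 + 15 + 15 = 34
G→D→A→E: 8 + 12 + 16 = 36
G→C→A→E: 16 + 1 + 16 = 33
G→F→B→E: 4 + 17 + 12 = 33
Best route has total 33.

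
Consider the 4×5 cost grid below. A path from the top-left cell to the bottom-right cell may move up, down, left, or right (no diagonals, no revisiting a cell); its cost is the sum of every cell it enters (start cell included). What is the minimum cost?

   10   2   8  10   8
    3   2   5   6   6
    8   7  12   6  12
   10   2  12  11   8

Best path: [0,0] [0,1] [1,1] [1,2] [1,3] [2,3] [3,3] [3,4]
Cost: 10 + 2 + 2 + 5 + 6 + 6 + 11 + 8 = 50

50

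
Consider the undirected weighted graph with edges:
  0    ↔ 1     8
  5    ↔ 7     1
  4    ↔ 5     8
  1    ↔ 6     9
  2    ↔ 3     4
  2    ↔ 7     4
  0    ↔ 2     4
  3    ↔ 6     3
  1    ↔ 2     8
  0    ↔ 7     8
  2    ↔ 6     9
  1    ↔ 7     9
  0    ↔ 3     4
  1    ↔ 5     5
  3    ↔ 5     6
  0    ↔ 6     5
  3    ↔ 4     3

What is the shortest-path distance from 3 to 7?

7

A few of the 3→7 routes:
3 -> 0 -> 2 -> 7: 4 + 4 + 4 = 12
3 -> 0 -> 7: 4 + 8 = 12
3 -> 2 -> 7: 4 + 4 = 8
3 -> 5 -> 7: 6 + 1 = 7
3 -> 4 -> 5 -> 7: 3 + 8 + 1 = 12
The minimum is 7.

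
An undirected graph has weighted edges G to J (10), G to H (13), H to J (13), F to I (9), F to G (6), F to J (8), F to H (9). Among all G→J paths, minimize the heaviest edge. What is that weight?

Some routes from G to J:
G-J: max(10) = 10
G-F-J: max(6, 8) = 8
G-H-F-J: max(13, 9, 8) = 13
Best route has worst link 8.

8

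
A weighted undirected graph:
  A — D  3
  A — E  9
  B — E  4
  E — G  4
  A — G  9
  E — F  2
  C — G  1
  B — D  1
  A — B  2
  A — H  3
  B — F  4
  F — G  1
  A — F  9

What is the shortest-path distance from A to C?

Checking several routes:
A -> D -> B -> F -> G -> C: 3 + 1 + 4 + 1 + 1 = 10
A -> B -> E -> G -> C: 2 + 4 + 4 + 1 = 11
A -> G -> C: 9 + 1 = 10
A -> B -> F -> G -> C: 2 + 4 + 1 + 1 = 8
A -> B -> E -> F -> G -> C: 2 + 4 + 2 + 1 + 1 = 10
Shortest: 8.

8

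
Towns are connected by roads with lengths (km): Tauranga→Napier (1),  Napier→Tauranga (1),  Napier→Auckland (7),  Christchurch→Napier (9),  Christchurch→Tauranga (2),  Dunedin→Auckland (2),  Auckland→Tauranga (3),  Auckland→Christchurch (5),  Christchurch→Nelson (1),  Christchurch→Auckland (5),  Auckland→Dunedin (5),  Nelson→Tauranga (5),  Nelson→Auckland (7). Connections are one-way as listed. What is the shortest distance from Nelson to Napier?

6

Paths from Nelson to Napier:
Nelson→Auckland→Christchurch→Napier: 7 + 5 + 9 = 21
Nelson→Tauranga→Napier: 5 + 1 = 6
Nelson→Auckland→Tauranga→Napier: 7 + 3 + 1 = 11
Nelson→Auckland→Christchurch→Tauranga→Napier: 7 + 5 + 2 + 1 = 15
The minimum is 6 km.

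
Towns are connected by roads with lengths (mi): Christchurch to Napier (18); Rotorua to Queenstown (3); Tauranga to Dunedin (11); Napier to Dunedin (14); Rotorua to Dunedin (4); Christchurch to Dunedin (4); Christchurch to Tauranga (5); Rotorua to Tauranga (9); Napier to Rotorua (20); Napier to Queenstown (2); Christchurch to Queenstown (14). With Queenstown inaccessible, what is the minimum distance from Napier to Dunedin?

Comparing a few candidate routes:
Napier→Rotorua→Dunedin: 20 + 4 = 24
Napier→Christchurch→Dunedin: 18 + 4 = 22
Napier→Dunedin: 14
The minimum is 14 mi.

14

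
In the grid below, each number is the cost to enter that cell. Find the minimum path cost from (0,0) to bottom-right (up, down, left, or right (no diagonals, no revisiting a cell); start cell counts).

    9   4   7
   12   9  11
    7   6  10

38

Take (0,0) → (0,1) → (1,1) → (2,1) → (2,2) for a total of 9 + 4 + 9 + 6 + 10 = 38.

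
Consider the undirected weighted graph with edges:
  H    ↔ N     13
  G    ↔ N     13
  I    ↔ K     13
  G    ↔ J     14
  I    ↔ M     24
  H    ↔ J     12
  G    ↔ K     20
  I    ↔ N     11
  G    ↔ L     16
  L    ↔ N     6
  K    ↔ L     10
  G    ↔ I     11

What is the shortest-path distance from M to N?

Comparing a few candidate routes:
M→I→N: 24 + 11 = 35
M→I→K→L→N: 24 + 13 + 10 + 6 = 53
M→I→G→N: 24 + 11 + 13 = 48
The minimum is 35.

35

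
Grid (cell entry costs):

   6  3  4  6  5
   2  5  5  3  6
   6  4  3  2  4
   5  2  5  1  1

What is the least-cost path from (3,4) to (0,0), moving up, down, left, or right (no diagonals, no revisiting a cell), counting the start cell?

Cheapest: (3,4) -> (3,3) -> (2,3) -> (2,2) -> (2,1) -> (1,1) -> (1,0) -> (0,0)
  1 + 1 + 2 + 3 + 4 + 5 + 2 + 6 = 24

24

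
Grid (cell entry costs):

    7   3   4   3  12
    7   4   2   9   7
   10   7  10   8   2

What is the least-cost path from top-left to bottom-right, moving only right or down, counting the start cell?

Take (0,0) → (0,1) → (0,2) → (1,2) → (1,3) → (1,4) → (2,4) for a total of 7 + 3 + 4 + 2 + 9 + 7 + 2 = 34.

34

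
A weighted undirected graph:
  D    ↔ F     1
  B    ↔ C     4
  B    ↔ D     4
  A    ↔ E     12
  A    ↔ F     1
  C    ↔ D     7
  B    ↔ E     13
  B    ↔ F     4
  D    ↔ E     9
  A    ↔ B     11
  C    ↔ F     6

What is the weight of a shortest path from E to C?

Comparing a few candidate routes:
E → D → C: 9 + 7 = 16
E → D → B → C: 9 + 4 + 4 = 17
E → B → C: 13 + 4 = 17
E → D → F → C: 9 + 1 + 6 = 16
Shortest: 16.

16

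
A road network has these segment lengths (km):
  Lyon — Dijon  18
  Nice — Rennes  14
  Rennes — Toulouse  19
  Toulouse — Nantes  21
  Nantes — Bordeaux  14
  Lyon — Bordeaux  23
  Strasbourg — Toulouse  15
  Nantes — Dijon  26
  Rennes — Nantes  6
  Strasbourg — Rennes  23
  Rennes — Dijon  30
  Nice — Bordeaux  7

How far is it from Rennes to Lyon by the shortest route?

Checking several routes:
Rennes-Nice-Bordeaux-Lyon: 14 + 7 + 23 = 44
Rennes-Dijon-Lyon: 30 + 18 = 48
Rennes-Nantes-Bordeaux-Lyon: 6 + 14 + 23 = 43
Best route has total 43 km.

43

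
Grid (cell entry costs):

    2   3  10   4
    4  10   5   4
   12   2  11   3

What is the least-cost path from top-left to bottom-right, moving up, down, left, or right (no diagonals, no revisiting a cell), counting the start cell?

One optimal route is r0c0→r0c1→r0c2→r0c3→r1c3→r2c3.
Its cost is 2 + 3 + 10 + 4 + 4 + 3 = 26.

26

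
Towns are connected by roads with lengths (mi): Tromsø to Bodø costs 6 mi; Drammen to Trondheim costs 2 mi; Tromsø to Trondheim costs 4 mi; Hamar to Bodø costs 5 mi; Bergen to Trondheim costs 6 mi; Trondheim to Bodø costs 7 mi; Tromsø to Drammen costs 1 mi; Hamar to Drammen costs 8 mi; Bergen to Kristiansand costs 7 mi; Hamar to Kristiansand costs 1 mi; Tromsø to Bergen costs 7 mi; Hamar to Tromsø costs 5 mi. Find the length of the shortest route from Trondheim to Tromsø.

3

A few of the Trondheim→Tromsø routes:
Trondheim - Drammen - Tromsø: 2 + 1 = 3
Trondheim - Drammen - Hamar - Tromsø: 2 + 8 + 5 = 15
Trondheim - Tromsø: 4
Trondheim - Bodø - Tromsø: 7 + 6 = 13
Trondheim - Bergen - Tromsø: 6 + 7 = 13
The minimum is 3 mi.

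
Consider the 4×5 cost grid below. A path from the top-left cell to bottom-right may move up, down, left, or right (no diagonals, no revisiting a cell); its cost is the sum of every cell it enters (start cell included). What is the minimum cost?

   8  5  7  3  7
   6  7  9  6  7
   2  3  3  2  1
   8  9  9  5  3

Cheapest: [0,0] → [1,0] → [2,0] → [2,1] → [2,2] → [2,3] → [2,4] → [3,4]
  8 + 6 + 2 + 3 + 3 + 2 + 1 + 3 = 28

28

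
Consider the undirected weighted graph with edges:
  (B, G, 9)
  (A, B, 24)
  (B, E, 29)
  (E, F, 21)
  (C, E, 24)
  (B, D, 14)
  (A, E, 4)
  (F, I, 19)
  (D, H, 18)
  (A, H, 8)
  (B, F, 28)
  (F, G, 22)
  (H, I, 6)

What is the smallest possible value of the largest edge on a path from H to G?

Checking several routes:
H-A-B-G: max(8, 24, 9) = 24
H-I-F-E-A-B-G: max(6, 19, 21, 4, 24, 9) = 24
H-A-E-F-G: max(8, 4, 21, 22) = 22
H-D-B-A-E-F-G: max(18, 14, 24, 4, 21, 22) = 24
H-I-F-G: max(6, 19, 22) = 22
H-D-B-G: max(18, 14, 9) = 18
Best route has worst link 18.

18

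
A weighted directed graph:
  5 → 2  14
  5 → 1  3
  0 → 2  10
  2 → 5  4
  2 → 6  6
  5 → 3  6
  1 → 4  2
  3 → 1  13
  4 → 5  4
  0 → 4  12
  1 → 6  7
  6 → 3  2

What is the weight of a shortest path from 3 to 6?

Candidate routes:
3-1-6: 13 + 7 = 20
3-1-4-5-2-6: 13 + 2 + 4 + 14 + 6 = 39
The minimum is 20.

20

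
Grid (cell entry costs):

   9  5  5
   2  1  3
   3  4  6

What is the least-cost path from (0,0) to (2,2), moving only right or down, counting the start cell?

Best path: r0c0→r1c0→r1c1→r1c2→r2c2
Cost: 9 + 2 + 1 + 3 + 6 = 21

21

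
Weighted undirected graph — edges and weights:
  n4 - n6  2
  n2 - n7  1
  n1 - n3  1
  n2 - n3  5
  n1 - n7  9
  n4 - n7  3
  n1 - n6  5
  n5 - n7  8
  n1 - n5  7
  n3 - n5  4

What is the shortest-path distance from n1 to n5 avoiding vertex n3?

7

Routes from n1 to n5 avoiding n3:
n1-n5: 7
n1-n6-n4-n7-n5: 5 + 2 + 3 + 8 = 18
n1-n7-n5: 9 + 8 = 17
Shortest: 7.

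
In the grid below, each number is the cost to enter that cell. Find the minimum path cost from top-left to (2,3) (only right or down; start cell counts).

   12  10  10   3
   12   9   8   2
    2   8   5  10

47

Take r0c0 r0c1 r0c2 r0c3 r1c3 r2c3 for a total of 12 + 10 + 10 + 3 + 2 + 10 = 47.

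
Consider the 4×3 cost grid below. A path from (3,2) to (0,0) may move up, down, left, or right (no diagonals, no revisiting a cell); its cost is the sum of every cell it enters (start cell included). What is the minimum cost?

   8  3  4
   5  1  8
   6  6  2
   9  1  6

25

Cheapest: (3,2) (3,1) (2,1) (1,1) (0,1) (0,0)
  6 + 1 + 6 + 1 + 3 + 8 = 25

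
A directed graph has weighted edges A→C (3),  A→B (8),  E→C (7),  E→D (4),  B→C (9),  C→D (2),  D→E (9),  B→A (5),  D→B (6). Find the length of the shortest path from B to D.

Routes from B to D:
B - C - D: 9 + 2 = 11
B - A - C - D: 5 + 3 + 2 = 10
Shortest: 10.

10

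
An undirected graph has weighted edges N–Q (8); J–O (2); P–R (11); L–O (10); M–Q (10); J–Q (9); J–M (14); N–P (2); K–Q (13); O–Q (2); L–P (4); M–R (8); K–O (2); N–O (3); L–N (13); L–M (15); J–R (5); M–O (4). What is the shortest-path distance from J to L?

Checking several routes:
J - Q - O - N - P - L: 9 + 2 + 3 + 2 + 4 = 20
J - O - N - L: 2 + 3 + 13 = 18
J - O - N - P - L: 2 + 3 + 2 + 4 = 11
J - O - Q - N - P - L: 2 + 2 + 8 + 2 + 4 = 18
J - O - L: 2 + 10 = 12
The minimum is 11.

11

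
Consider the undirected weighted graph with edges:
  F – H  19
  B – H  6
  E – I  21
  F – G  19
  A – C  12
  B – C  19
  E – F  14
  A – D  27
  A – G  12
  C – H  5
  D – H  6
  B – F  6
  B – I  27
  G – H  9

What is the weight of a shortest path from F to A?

29

A few of the F→A routes:
F → B → C → A: 6 + 19 + 12 = 37
F → G → A: 19 + 12 = 31
F → B → H → C → A: 6 + 6 + 5 + 12 = 29
F → B → H → G → A: 6 + 6 + 9 + 12 = 33
F → H → C → A: 19 + 5 + 12 = 36
The minimum is 29.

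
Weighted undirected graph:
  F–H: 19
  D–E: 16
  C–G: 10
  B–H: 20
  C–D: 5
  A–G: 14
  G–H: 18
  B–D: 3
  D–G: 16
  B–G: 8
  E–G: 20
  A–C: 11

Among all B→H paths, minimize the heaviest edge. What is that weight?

18

A few of the B→H routes:
B - D - G - H: max(3, 16, 18) = 18
B - D - C - A - G - H: max(3, 5, 11, 14, 18) = 18
B - D - C - G - H: max(3, 5, 10, 18) = 18
The minimum achievable maximum is 18.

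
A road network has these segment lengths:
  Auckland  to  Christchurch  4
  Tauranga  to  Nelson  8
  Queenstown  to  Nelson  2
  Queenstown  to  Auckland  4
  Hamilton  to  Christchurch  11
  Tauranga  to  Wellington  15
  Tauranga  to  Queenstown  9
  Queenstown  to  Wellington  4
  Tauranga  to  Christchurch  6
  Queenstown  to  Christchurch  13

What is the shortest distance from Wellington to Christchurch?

Some routes from Wellington to Christchurch:
Wellington → Queenstown → Auckland → Christchurch: 4 + 4 + 4 = 12
Wellington → Queenstown → Tauranga → Christchurch: 4 + 9 + 6 = 19
Wellington → Queenstown → Christchurch: 4 + 13 = 17
The minimum is 12.

12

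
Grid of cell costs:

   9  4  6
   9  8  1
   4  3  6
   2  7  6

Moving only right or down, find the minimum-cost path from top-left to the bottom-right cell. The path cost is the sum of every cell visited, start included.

Path (0,0) (0,1) (0,2) (1,2) (2,2) (3,2): 9 + 4 + 6 + 1 + 6 + 6 = 32.

32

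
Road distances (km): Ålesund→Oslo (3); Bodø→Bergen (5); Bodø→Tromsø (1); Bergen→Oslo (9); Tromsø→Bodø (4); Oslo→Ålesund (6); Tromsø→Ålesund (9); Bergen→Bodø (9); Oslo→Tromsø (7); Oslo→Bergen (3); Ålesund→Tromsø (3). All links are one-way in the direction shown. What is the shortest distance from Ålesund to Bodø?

Routes from Ålesund to Bodø:
Ålesund→Oslo→Bergen→Bodø: 3 + 3 + 9 = 15
Ålesund→Oslo→Tromsø→Bodø: 3 + 7 + 4 = 14
Ålesund→Tromsø→Bodø: 3 + 4 = 7
Shortest: 7 km.

7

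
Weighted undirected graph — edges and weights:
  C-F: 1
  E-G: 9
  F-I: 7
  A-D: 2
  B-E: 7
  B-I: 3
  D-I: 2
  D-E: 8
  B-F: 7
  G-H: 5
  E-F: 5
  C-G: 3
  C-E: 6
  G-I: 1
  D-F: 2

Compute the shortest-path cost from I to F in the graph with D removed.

5

A few of the I→F routes:
I-F: 7
I-G-C-F: 1 + 3 + 1 = 5
I-B-F: 3 + 7 = 10
I-G-C-E-F: 1 + 3 + 6 + 5 = 15
I-G-E-F: 1 + 9 + 5 = 15
I-B-E-F: 3 + 7 + 5 = 15
The minimum is 5.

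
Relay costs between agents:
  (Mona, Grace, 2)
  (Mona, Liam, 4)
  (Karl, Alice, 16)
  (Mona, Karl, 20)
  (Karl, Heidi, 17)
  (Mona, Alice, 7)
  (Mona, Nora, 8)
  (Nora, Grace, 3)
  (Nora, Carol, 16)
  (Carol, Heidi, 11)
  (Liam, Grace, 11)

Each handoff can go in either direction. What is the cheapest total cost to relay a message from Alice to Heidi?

Checking several routes:
Alice -> Mona -> Liam -> Grace -> Nora -> Carol -> Heidi: 7 + 4 + 11 + 3 + 16 + 11 = 52
Alice -> Mona -> Nora -> Carol -> Heidi: 7 + 8 + 16 + 11 = 42
Alice -> Mona -> Grace -> Nora -> Carol -> Heidi: 7 + 2 + 3 + 16 + 11 = 39
Alice -> Mona -> Karl -> Heidi: 7 + 20 + 17 = 44
Alice -> Karl -> Heidi: 16 + 17 = 33
Alice -> Karl -> Mona -> Grace -> Nora -> Carol -> Heidi: 16 + 20 + 2 + 3 + 16 + 11 = 68
The minimum is 33.

33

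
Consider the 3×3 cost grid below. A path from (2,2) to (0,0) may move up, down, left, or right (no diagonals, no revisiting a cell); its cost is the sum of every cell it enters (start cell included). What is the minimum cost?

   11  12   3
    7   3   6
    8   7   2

29

Take r2c2 r1c2 r1c1 r1c0 r0c0 for a total of 2 + 6 + 3 + 7 + 11 = 29.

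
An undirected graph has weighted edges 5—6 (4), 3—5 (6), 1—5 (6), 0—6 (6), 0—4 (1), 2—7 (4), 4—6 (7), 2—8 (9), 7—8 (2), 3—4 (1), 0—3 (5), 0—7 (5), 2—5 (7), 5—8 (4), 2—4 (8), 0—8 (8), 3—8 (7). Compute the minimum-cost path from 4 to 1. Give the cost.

13

A few of the 4→1 routes:
4-3-8-5-1: 1 + 7 + 4 + 6 = 18
4-6-5-1: 7 + 4 + 6 = 17
4-3-5-1: 1 + 6 + 6 = 13
4-0-6-5-1: 1 + 6 + 4 + 6 = 17
Shortest: 13.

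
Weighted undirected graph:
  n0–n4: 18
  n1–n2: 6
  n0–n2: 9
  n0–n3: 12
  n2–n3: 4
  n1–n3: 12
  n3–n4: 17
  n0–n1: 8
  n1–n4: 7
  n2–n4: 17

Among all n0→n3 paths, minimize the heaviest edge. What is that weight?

Comparing a few candidate routes:
n0 -> n3: max(12) = 12
n0 -> n1 -> n2 -> n3: max(8, 6, 4) = 8
n0 -> n2 -> n3: max(9, 4) = 9
n0 -> n2 -> n1 -> n3: max(9, 6, 12) = 12
The minimum achievable maximum is 8.

8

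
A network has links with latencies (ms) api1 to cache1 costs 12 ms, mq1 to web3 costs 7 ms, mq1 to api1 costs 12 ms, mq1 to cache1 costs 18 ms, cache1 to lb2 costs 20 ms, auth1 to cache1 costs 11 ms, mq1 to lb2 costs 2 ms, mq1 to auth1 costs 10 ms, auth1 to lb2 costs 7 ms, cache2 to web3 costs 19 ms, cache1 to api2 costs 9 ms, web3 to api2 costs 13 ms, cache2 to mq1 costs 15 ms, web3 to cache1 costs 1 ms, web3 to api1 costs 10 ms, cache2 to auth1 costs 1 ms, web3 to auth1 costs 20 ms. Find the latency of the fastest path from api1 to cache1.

Some routes from api1 to cache1:
api1 - web3 - cache1: 10 + 1 = 11
api1 - web3 - api2 - cache1: 10 + 13 + 9 = 32
api1 - mq1 - cache1: 12 + 18 = 30
api1 - cache1: 12
api1 - mq1 - web3 - cache1: 12 + 7 + 1 = 20
The minimum is 11 ms.

11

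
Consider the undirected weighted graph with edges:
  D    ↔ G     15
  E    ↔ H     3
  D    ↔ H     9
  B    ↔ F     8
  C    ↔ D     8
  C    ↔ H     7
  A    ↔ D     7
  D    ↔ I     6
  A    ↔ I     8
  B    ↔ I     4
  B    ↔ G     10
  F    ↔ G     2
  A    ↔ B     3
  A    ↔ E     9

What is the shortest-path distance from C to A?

15

Comparing a few candidate routes:
C→H→D→A: 7 + 9 + 7 = 23
C→D→A: 8 + 7 = 15
C→D→I→B→A: 8 + 6 + 4 + 3 = 21
C→H→E→A: 7 + 3 + 9 = 19
C→D→H→E→A: 8 + 9 + 3 + 9 = 29
C→D→I→A: 8 + 6 + 8 = 22
Best route has total 15.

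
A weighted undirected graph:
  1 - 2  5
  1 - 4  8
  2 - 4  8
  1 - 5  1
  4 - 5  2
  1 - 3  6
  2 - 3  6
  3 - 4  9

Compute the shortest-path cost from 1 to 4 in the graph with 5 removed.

Some routes from 1 to 4 avoiding 5:
1 - 3 - 4: 6 + 9 = 15
1 - 2 - 4: 5 + 8 = 13
1 - 4: 8
Shortest: 8.

8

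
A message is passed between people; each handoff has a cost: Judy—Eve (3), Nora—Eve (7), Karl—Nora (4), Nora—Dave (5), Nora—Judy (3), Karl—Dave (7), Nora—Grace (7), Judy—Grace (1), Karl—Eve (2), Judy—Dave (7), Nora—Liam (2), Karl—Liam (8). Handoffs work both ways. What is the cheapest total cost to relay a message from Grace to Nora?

4

A few of the Grace→Nora routes:
Grace-Judy-Eve-Karl-Nora: 1 + 3 + 2 + 4 = 10
Grace-Nora: 7
Grace-Judy-Nora: 1 + 3 = 4
Best route has total 4.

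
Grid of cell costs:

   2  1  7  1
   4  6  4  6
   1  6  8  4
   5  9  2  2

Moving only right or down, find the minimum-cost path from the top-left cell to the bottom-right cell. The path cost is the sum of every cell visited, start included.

Take r0c0 -> r0c1 -> r0c2 -> r0c3 -> r1c3 -> r2c3 -> r3c3 for a total of 2 + 1 + 7 + 1 + 6 + 4 + 2 = 23.

23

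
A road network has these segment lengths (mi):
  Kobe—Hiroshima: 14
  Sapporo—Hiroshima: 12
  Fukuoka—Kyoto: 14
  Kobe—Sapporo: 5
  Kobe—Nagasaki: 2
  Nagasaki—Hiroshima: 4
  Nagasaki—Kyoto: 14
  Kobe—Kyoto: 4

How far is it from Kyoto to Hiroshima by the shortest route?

A few of the Kyoto→Hiroshima routes:
Kyoto→Kobe→Hiroshima: 4 + 14 = 18
Kyoto→Kobe→Nagasaki→Hiroshima: 4 + 2 + 4 = 10
Kyoto→Nagasaki→Hiroshima: 14 + 4 = 18
Best route has total 10 mi.

10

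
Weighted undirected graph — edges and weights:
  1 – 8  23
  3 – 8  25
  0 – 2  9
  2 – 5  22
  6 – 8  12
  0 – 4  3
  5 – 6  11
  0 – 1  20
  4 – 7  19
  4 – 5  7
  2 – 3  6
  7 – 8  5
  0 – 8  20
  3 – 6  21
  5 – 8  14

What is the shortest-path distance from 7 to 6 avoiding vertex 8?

37

Routes from 7 to 6 avoiding 8:
7→4→5→6: 19 + 7 + 11 = 37
7→4→5→2→3→6: 19 + 7 + 22 + 6 + 21 = 75
7→4→0→2→3→6: 19 + 3 + 9 + 6 + 21 = 58
7→4→0→2→5→6: 19 + 3 + 9 + 22 + 11 = 64
Shortest: 37.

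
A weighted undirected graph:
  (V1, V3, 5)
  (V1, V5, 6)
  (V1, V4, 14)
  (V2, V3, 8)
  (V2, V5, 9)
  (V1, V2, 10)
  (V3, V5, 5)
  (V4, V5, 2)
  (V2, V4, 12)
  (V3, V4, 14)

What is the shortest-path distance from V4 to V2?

11

A few of the V4→V2 routes:
V4 - V5 - V2: 2 + 9 = 11
V4 - V5 - V3 - V2: 2 + 5 + 8 = 15
V4 - V5 - V1 - V2: 2 + 6 + 10 = 18
V4 - V2: 12
V4 - V5 - V1 - V3 - V2: 2 + 6 + 5 + 8 = 21
Shortest: 11.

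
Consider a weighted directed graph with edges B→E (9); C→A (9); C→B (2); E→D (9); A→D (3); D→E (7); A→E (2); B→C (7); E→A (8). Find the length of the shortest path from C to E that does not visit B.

Routes from C to E avoiding B:
C-A-E: 9 + 2 = 11
C-A-D-E: 9 + 3 + 7 = 19
The minimum is 11.

11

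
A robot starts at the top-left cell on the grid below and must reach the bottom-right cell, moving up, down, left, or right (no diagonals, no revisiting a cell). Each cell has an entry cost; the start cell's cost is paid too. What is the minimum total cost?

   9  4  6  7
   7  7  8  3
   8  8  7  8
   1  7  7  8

45

Path r0c0 r0c1 r0c2 r0c3 r1c3 r2c3 r3c3: 9 + 4 + 6 + 7 + 3 + 8 + 8 = 45.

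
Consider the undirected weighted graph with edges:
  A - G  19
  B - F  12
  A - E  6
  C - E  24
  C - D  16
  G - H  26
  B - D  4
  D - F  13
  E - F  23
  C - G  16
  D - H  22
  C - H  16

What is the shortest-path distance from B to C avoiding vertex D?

59

Candidate routes:
B - F - E - C: 12 + 23 + 24 = 59
B - F - E - A - G - H - C: 12 + 23 + 6 + 19 + 26 + 16 = 102
B - F - E - A - G - C: 12 + 23 + 6 + 19 + 16 = 76
Shortest: 59.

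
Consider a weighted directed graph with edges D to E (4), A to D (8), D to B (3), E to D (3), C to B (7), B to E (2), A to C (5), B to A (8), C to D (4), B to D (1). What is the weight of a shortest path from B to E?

Routes from B to E:
B -> A -> C -> D -> E: 8 + 5 + 4 + 4 = 21
B -> D -> E: 1 + 4 = 5
B -> E: 2
B -> A -> D -> E: 8 + 8 + 4 = 20
The minimum is 2.

2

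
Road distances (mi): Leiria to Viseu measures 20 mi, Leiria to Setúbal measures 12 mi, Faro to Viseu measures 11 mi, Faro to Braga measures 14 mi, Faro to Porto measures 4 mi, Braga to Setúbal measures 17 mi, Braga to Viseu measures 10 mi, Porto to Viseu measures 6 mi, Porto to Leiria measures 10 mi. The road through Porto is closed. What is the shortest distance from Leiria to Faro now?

Candidate routes:
Leiria-Viseu-Braga-Faro: 20 + 10 + 14 = 44
Leiria-Viseu-Faro: 20 + 11 = 31
Leiria-Setúbal-Braga-Faro: 12 + 17 + 14 = 43
Leiria-Setúbal-Braga-Viseu-Faro: 12 + 17 + 10 + 11 = 50
Best route has total 31 mi.

31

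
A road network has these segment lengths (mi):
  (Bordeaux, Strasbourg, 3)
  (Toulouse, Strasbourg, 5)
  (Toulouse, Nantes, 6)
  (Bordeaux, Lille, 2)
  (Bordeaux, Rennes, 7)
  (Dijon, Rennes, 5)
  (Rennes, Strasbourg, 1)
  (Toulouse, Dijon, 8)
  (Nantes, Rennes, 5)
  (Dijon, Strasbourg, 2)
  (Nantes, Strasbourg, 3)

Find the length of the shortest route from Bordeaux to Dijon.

5

A few of the Bordeaux→Dijon routes:
Bordeaux→Rennes→Strasbourg→Dijon: 7 + 1 + 2 = 10
Bordeaux→Strasbourg→Dijon: 3 + 2 = 5
Bordeaux→Strasbourg→Rennes→Dijon: 3 + 1 + 5 = 9
Shortest: 5 mi.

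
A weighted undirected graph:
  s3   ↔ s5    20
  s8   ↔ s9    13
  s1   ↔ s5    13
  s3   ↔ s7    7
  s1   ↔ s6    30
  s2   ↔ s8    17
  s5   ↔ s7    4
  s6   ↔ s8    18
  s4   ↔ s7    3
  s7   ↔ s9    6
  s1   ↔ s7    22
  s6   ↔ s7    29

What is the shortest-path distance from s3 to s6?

Comparing a few candidate routes:
s3 - s5 - s7 - s6: 20 + 4 + 29 = 53
s3 - s7 - s6: 7 + 29 = 36
s3 - s7 - s9 - s8 - s6: 7 + 6 + 13 + 18 = 44
The minimum is 36.

36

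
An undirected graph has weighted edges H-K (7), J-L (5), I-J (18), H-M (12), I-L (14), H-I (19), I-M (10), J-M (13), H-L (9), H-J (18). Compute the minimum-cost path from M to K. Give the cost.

Checking several routes:
M-J-L-H-K: 13 + 5 + 9 + 7 = 34
M-I-H-K: 10 + 19 + 7 = 36
M-H-K: 12 + 7 = 19
M-J-H-K: 13 + 18 + 7 = 38
Shortest: 19.

19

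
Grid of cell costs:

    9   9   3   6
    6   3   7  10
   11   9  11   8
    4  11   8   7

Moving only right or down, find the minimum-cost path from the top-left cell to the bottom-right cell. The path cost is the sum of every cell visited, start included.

50

One optimal route is [0,0] [1,0] [1,1] [1,2] [1,3] [2,3] [3,3].
Its cost is 9 + 6 + 3 + 7 + 10 + 8 + 7 = 50.
For comparison, the top-then-right route costs 52.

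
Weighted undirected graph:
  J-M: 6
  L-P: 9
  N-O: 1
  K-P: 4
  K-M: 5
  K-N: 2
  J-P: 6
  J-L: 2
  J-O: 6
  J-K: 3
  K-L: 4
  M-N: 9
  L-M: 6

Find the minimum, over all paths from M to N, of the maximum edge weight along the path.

Checking several routes:
M -> J -> O -> N: max(6, 6, 1) = 6
M -> J -> P -> K -> N: max(6, 6, 4, 2) = 6
M -> K -> N: max(5, 2) = 5
Smallest bottleneck: 5.

5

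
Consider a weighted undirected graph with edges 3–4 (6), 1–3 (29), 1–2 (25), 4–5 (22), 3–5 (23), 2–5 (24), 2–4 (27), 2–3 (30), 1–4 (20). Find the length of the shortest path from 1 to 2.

25

Some routes from 1 to 2:
1 → 2: 25
1 → 4 → 2: 20 + 27 = 47
1 → 4 → 5 → 2: 20 + 22 + 24 = 66
1 → 3 → 2: 29 + 30 = 59
1 → 3 → 4 → 2: 29 + 6 + 27 = 62
1 → 4 → 3 → 2: 20 + 6 + 30 = 56
The minimum is 25.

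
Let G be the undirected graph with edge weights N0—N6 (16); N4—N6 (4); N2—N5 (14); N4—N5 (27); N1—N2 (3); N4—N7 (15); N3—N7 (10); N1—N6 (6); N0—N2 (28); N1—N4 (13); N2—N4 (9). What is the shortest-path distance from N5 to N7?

Some routes from N5 to N7:
N5→N2→N0→N6→N4→N7: 14 + 28 + 16 + 4 + 15 = 77
N5→N2→N1→N4→N7: 14 + 3 + 13 + 15 = 45
N5→N2→N1→N6→N4→N7: 14 + 3 + 6 + 4 + 15 = 42
N5→N4→N7: 27 + 15 = 42
N5→N2→N4→N7: 14 + 9 + 15 = 38
The minimum is 38.

38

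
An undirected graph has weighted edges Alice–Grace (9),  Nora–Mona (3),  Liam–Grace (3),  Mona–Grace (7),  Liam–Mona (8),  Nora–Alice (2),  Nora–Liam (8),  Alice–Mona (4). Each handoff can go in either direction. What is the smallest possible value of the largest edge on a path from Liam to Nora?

Checking several routes:
Liam - Grace - Mona - Nora: max(3, 7, 3) = 7
Liam - Mona - Nora: max(8, 3) = 8
Liam - Mona - Alice - Nora: max(8, 4, 2) = 8
Liam - Grace - Mona - Alice - Nora: max(3, 7, 4, 2) = 7
Liam - Grace - Alice - Nora: max(3, 9, 2) = 9
Liam - Nora: max(8) = 8
The minimum achievable maximum is 7.

7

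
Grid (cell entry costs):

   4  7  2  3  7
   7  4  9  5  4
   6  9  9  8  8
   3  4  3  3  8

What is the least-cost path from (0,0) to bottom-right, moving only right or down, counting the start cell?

38

Best path: (0,0) (1,0) (2,0) (3,0) (3,1) (3,2) (3,3) (3,4)
Cost: 4 + 7 + 6 + 3 + 4 + 3 + 3 + 8 = 38
(Top row then right column would cost 43.)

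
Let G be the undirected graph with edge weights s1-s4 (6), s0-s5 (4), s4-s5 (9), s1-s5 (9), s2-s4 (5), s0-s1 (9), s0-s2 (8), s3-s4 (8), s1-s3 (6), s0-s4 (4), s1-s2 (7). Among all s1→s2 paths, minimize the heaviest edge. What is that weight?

Some routes from s1 to s2:
s1 -> s3 -> s4 -> s0 -> s2: max(6, 8, 4, 8) = 8
s1 -> s4 -> s2: max(6, 5) = 6
s1 -> s2: max(7) = 7
The minimum achievable maximum is 6.

6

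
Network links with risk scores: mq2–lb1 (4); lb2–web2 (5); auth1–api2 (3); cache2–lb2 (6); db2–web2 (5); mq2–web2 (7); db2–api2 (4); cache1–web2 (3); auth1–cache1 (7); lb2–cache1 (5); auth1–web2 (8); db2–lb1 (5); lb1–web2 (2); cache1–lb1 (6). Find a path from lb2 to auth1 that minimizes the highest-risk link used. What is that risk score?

5

Checking several routes:
lb2-cache1-web2-lb1-db2-api2-auth1: max(5, 3, 2, 5, 4, 3) = 5
lb2-cache1-web2-db2-api2-auth1: max(5, 3, 5, 4, 3) = 5
lb2-web2-db2-api2-auth1: max(5, 5, 4, 3) = 5
Smallest bottleneck: 5.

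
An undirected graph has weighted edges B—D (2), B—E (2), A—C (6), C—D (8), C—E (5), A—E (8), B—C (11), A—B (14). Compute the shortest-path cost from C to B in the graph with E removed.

10

Candidate routes:
C-D-B: 8 + 2 = 10
C-B: 11
C-A-B: 6 + 14 = 20
The minimum is 10.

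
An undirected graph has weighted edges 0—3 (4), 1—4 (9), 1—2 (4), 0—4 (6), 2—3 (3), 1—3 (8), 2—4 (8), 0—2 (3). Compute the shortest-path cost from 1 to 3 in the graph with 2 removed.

Paths from 1 to 3 avoiding 2:
1-4-0-3: 9 + 6 + 4 = 19
1-3: 8
The minimum is 8.

8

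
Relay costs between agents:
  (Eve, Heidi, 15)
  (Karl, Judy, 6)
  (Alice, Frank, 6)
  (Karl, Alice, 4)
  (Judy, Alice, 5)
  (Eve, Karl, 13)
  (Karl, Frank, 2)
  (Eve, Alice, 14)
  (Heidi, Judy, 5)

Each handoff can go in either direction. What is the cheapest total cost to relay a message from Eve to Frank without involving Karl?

Routes from Eve to Frank avoiding Karl:
Eve-Heidi-Judy-Alice-Frank: 15 + 5 + 5 + 6 = 31
Eve-Alice-Frank: 14 + 6 = 20
Best route has total 20.

20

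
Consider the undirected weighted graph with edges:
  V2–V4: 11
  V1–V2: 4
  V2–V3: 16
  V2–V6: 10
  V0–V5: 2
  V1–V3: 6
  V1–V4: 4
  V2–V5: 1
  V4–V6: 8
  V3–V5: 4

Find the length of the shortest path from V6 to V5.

A few of the V6→V5 routes:
V6 → V4 → V1 → V3 → V5: 8 + 4 + 6 + 4 = 22
V6 → V4 → V2 → V5: 8 + 11 + 1 = 20
V6 → V2 → V5: 10 + 1 = 11
V6 → V2 → V3 → V5: 10 + 16 + 4 = 30
V6 → V2 → V1 → V3 → V5: 10 + 4 + 6 + 4 = 24
V6 → V4 → V1 → V2 → V5: 8 + 4 + 4 + 1 = 17
The minimum is 11.

11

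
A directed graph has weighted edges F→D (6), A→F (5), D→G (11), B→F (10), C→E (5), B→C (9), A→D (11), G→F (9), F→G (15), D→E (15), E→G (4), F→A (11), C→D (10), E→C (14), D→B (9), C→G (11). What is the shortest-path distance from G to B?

24

Routes from G to B:
G - F - A - D - B: 9 + 11 + 11 + 9 = 40
G - F - D - B: 9 + 6 + 9 = 24
Shortest: 24.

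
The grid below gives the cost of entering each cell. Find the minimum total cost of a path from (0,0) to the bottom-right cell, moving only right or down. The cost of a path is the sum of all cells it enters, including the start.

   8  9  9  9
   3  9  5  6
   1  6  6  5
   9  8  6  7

36

Path r0c0 -> r1c0 -> r2c0 -> r2c1 -> r2c2 -> r2c3 -> r3c3: 8 + 3 + 1 + 6 + 6 + 5 + 7 = 36.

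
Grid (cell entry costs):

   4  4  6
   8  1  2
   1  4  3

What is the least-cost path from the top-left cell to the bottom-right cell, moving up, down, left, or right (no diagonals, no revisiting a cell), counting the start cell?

14

Path r0c0 -> r0c1 -> r1c1 -> r1c2 -> r2c2: 4 + 4 + 1 + 2 + 3 = 14.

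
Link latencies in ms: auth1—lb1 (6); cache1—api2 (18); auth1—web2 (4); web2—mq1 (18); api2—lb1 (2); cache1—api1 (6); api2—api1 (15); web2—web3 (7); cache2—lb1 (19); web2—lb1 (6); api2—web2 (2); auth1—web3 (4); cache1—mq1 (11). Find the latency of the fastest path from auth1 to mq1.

22

Checking several routes:
auth1→web2→mq1: 4 + 18 = 22
auth1→web3→web2→mq1: 4 + 7 + 18 = 29
auth1→lb1→web2→mq1: 6 + 6 + 18 = 30
auth1→lb1→api2→web2→mq1: 6 + 2 + 2 + 18 = 28
The minimum is 22 ms.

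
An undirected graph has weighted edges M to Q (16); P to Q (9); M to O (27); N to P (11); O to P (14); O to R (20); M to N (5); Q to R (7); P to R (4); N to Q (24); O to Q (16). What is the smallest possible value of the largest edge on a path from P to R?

4

Some routes from P to R:
P - N - M - Q - R: max(11, 5, 16, 7) = 16
P - R: max(4) = 4
P - O - Q - R: max(14, 16, 7) = 16
P - Q - R: max(9, 7) = 9
Smallest bottleneck: 4.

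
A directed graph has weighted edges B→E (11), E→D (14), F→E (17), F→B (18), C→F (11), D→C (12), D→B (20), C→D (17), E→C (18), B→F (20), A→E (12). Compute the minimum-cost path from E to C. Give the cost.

Candidate routes:
E-C: 18
E-D-C: 14 + 12 = 26
Best route has total 18.

18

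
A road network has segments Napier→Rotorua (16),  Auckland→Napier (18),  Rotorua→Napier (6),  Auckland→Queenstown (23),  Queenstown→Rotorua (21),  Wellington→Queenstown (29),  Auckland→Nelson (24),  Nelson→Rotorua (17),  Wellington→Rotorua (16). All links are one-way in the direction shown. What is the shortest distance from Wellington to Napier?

22

Paths from Wellington to Napier:
Wellington -> Rotorua -> Napier: 16 + 6 = 22
Wellington -> Queenstown -> Rotorua -> Napier: 29 + 21 + 6 = 56
The minimum is 22 km.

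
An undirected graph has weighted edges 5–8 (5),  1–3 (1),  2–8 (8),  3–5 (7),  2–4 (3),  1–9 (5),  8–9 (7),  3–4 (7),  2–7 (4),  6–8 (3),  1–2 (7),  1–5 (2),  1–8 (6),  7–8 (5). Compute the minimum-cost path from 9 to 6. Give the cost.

A few of the 9→6 routes:
9-1-8-6: 5 + 6 + 3 = 14
9-8-6: 7 + 3 = 10
9-1-3-5-8-6: 5 + 1 + 7 + 5 + 3 = 21
9-1-5-8-6: 5 + 2 + 5 + 3 = 15
The minimum is 10.

10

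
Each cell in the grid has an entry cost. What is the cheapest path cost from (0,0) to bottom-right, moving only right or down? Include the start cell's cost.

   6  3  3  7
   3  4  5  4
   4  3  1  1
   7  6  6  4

22

Path (0,0) → (0,1) → (1,1) → (2,1) → (2,2) → (2,3) → (3,3): 6 + 3 + 4 + 3 + 1 + 1 + 4 = 22.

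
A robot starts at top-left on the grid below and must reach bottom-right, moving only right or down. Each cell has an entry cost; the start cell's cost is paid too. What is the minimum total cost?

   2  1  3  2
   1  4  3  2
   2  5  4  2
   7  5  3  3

Path [0,0]→[0,1]→[0,2]→[0,3]→[1,3]→[2,3]→[3,3]: 2 + 1 + 3 + 2 + 2 + 2 + 3 = 15.

15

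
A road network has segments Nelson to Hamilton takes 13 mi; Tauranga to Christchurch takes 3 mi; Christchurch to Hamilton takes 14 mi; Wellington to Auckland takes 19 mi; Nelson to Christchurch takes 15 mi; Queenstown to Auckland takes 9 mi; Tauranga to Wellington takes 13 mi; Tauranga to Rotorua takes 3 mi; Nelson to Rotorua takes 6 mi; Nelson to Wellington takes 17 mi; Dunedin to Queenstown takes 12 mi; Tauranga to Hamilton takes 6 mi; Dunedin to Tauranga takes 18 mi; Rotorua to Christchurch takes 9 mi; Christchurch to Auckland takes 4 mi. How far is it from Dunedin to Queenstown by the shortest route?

12

Comparing a few candidate routes:
Dunedin→Queenstown: 12
Dunedin→Tauranga→Christchurch→Auckland→Queenstown: 18 + 3 + 4 + 9 = 34
Dunedin→Tauranga→Rotorua→Christchurch→Auckland→Queenstown: 18 + 3 + 9 + 4 + 9 = 43
Shortest: 12 mi.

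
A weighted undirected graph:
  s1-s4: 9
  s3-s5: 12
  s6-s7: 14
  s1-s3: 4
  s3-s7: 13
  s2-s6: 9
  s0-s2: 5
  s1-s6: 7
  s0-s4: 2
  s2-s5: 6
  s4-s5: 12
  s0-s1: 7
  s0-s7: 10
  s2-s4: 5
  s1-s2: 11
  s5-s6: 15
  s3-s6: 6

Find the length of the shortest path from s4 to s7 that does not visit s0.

26

Checking several routes:
s4-s1-s3-s6-s7: 9 + 4 + 6 + 14 = 33
s4-s1-s3-s7: 9 + 4 + 13 = 26
s4-s2-s6-s7: 5 + 9 + 14 = 28
s4-s2-s6-s3-s7: 5 + 9 + 6 + 13 = 33
s4-s1-s6-s7: 9 + 7 + 14 = 30
s4-s2-s1-s3-s7: 5 + 11 + 4 + 13 = 33
Best route has total 26.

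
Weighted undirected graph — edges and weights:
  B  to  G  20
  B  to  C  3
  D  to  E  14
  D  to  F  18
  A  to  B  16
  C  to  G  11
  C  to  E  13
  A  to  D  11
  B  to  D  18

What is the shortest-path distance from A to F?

29

A few of the A→F routes:
A -> B -> C -> E -> D -> F: 16 + 3 + 13 + 14 + 18 = 64
A -> D -> F: 11 + 18 = 29
A -> B -> D -> F: 16 + 18 + 18 = 52
The minimum is 29.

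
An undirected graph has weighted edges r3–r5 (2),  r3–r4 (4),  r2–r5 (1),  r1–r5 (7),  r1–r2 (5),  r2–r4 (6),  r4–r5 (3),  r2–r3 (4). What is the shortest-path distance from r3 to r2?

3

Comparing a few candidate routes:
r3→r5→r1→r2: 2 + 7 + 5 = 14
r3→r4→r2: 4 + 6 = 10
r3→r2: 4
r3→r5→r4→r2: 2 + 3 + 6 = 11
r3→r4→r5→r2: 4 + 3 + 1 = 8
r3→r5→r2: 2 + 1 = 3
Shortest: 3.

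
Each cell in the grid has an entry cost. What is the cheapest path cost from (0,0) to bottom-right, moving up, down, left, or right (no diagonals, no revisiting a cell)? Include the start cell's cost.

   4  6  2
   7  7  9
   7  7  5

Take r0c0→r0c1→r0c2→r1c2→r2c2 for a total of 4 + 6 + 2 + 9 + 5 = 26.

26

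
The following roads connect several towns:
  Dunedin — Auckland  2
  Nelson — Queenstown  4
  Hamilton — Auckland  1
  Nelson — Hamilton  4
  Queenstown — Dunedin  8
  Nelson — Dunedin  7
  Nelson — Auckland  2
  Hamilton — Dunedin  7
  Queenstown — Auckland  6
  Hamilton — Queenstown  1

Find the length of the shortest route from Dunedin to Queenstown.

4

Comparing a few candidate routes:
Dunedin - Hamilton - Queenstown: 7 + 1 = 8
Dunedin - Auckland - Hamilton - Queenstown: 2 + 1 + 1 = 4
Dunedin - Auckland - Nelson - Queenstown: 2 + 2 + 4 = 8
The minimum is 4.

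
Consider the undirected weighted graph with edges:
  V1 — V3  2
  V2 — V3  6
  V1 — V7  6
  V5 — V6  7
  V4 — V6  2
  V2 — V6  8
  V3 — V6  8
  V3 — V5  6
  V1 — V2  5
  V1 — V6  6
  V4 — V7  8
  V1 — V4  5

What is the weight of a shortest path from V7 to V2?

Comparing a few candidate routes:
V7 → V1 → V2: 6 + 5 = 11
V7 → V4 → V1 → V2: 8 + 5 + 5 = 18
V7 → V1 → V3 → V2: 6 + 2 + 6 = 14
V7 → V4 → V6 → V2: 8 + 2 + 8 = 18
V7 → V1 → V6 → V2: 6 + 6 + 8 = 20
The minimum is 11.

11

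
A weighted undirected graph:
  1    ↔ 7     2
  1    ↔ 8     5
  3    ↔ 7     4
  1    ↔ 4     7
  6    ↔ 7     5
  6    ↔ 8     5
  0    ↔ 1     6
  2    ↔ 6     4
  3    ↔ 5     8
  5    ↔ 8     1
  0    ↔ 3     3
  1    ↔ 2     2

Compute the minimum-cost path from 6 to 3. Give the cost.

Comparing a few candidate routes:
6 → 8 → 5 → 3: 5 + 1 + 8 = 14
6 → 2 → 1 → 7 → 3: 4 + 2 + 2 + 4 = 12
6 → 7 → 3: 5 + 4 = 9
6 → 7 → 1 → 0 → 3: 5 + 2 + 6 + 3 = 16
6 → 2 → 1 → 0 → 3: 4 + 2 + 6 + 3 = 15
Shortest: 9.

9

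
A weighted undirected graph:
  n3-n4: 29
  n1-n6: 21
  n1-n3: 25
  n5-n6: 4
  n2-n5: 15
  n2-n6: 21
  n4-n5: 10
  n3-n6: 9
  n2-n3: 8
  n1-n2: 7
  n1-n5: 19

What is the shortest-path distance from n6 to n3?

Checking several routes:
n6 - n5 - n1 - n2 - n3: 4 + 19 + 7 + 8 = 38
n6 - n1 - n2 - n3: 21 + 7 + 8 = 36
n6 - n3: 9
n6 - n2 - n3: 21 + 8 = 29
n6 - n5 - n2 - n3: 4 + 15 + 8 = 27
Shortest: 9.

9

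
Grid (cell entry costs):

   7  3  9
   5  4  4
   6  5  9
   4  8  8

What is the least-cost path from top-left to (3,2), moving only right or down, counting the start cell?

Take [0,0] -> [0,1] -> [1,1] -> [1,2] -> [2,2] -> [3,2] for a total of 7 + 3 + 4 + 4 + 9 + 8 = 35.

35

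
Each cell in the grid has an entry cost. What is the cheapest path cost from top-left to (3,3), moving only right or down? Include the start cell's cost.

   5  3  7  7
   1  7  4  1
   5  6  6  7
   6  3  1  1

22

Cheapest: [0,0] [1,0] [2,0] [2,1] [3,1] [3,2] [3,3]
  5 + 1 + 5 + 6 + 3 + 1 + 1 = 22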